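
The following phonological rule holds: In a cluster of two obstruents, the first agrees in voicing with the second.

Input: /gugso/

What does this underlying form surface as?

[gukso]

/g/ before /s/ (voiceless) → [k]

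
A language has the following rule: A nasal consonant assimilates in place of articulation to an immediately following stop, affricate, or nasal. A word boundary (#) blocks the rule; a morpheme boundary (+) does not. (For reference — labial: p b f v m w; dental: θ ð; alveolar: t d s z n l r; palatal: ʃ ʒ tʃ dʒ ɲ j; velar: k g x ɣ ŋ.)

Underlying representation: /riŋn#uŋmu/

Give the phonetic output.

[rinn#ummu]

/ŋ/ before /n/ (alveolar) → [n]
/ŋ/ before /m/ (labial) → [m]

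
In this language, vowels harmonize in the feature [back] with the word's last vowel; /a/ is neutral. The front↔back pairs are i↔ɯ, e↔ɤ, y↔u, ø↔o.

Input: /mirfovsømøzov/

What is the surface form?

[mɯrfovsomozov]

/i/ harmonizes with /o/ ([+back]) → [ɯ]
/ø/ harmonizes with /o/ ([+back]) → [o]
/ø/ harmonizes with /o/ ([+back]) → [o]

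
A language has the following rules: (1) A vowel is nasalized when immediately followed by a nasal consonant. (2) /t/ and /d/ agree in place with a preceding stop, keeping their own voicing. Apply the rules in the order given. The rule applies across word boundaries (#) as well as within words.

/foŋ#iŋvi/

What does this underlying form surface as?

Rule 1: /o/ before nasal /ŋ/ → [õ]
Rule 1: /i/ before nasal /ŋ/ → [ĩ]
After rule 1: fõŋ#ĩŋvi
Rule 2: no segment meets the rule's conditions; no change.

[fõŋ#ĩŋvi]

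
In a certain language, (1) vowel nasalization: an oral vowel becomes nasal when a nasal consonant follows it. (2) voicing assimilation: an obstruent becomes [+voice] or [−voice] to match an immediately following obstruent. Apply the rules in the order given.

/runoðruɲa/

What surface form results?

[rũnoðrũɲa]

Rule 1: /u/ before nasal /n/ → [ũ]
Rule 1: /u/ before nasal /ɲ/ → [ũ]
After rule 1: rũnoðrũɲa
Rule 2: no segment meets the rule's conditions; no change.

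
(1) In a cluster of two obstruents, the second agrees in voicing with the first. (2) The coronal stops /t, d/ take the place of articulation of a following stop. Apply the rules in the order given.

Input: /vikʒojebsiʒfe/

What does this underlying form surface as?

[vikʃojebziʒve]

Rule 1: /ʒ/ after /k/ (voiceless) → [ʃ]
Rule 1: /s/ after /b/ (voiced) → [z]
Rule 1: /f/ after /ʒ/ (voiced) → [v]
After rule 1: vikʃojebziʒve
Rule 2: no segment meets the rule's conditions; no change.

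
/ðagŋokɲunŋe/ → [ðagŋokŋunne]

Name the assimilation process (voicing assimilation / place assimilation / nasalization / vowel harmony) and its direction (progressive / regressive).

/ɲ/→[ŋ] /ŋ/→[n].
Each target copies a feature from the preceding segment, so the direction is progressive.

place assimilation, progressive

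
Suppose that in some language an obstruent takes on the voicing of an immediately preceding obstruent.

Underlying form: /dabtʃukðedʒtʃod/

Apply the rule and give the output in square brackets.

/tʃ/ after /b/ (voiced) → [dʒ]
/ð/ after /k/ (voiceless) → [θ]
/tʃ/ after /dʒ/ (voiced) → [dʒ]

[dabdʒukθedʒdʒod]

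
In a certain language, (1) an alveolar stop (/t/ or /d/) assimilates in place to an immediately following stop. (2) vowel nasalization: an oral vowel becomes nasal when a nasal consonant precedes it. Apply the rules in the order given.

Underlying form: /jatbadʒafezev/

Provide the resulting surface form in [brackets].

Rule 1: /t/ before /b/ (labial) → [p]
After rule 1: japbadʒafezev
Rule 2: no segment meets the rule's conditions; no change.

[japbadʒafezev]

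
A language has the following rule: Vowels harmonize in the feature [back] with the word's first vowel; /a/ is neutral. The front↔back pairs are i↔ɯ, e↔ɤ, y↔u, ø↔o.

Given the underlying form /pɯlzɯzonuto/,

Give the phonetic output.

[pɯlzɯzonuto]

no segment meets the rule's conditions; no change.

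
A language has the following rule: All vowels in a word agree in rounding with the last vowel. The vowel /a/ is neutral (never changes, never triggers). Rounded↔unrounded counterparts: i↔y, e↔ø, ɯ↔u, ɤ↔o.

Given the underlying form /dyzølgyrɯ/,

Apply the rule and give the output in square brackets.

/y/ harmonizes with /ɯ/ ([-round]) → [i]
/ø/ harmonizes with /ɯ/ ([-round]) → [e]
/y/ harmonizes with /ɯ/ ([-round]) → [i]

[dizelgirɯ]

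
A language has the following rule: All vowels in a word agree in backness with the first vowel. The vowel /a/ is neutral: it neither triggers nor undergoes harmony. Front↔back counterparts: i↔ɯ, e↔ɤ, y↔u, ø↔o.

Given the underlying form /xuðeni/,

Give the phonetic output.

[xuðɤnɯ]

/e/ harmonizes with /u/ ([+back]) → [ɤ]
/i/ harmonizes with /u/ ([+back]) → [ɯ]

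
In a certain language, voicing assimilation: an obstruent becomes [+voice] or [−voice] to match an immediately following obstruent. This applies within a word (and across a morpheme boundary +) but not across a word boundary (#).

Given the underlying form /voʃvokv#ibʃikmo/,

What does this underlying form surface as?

/ʃ/ before /v/ (voiced) → [ʒ]
/k/ before /v/ (voiced) → [g]
/b/ before /ʃ/ (voiceless) → [p]

[voʒvogv#ipʃikmo]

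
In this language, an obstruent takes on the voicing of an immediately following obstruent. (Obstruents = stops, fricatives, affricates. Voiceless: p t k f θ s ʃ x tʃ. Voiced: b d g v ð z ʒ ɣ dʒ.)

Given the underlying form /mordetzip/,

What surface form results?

/t/ before /z/ (voiced) → [d]

[mordedzip]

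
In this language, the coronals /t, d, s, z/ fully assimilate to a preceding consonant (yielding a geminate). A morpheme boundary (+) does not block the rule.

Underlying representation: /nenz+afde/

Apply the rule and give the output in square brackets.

[nenn+affe]

/z/ after /n/ → [n] (total assimilation)
/d/ after /f/ → [f] (total assimilation)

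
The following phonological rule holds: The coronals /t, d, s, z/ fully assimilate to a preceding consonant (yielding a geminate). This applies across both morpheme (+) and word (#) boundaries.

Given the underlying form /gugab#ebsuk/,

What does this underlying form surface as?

[gugab#ebbuk]

/s/ after /b/ → [b] (total assimilation)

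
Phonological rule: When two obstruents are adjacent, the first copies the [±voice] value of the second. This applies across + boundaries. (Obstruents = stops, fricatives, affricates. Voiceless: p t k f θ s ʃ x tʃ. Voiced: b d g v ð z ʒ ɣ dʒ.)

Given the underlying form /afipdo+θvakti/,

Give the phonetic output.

/p/ before /d/ (voiced) → [b]
/θ/ before /v/ (voiced) → [ð]

[afibdo+ðvakti]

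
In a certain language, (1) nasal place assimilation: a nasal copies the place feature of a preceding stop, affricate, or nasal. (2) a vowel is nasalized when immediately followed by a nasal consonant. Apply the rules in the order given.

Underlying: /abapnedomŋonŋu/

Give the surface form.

Rule 1: /n/ after /p/ (labial) → [m]
Rule 1: /ŋ/ after /m/ (labial) → [m]
Rule 1: /ŋ/ after /n/ (alveolar) → [n]
After rule 1: abapmedommonnu
Rule 2: /o/ before nasal /m/ → [õ]
Rule 2: /o/ before nasal /n/ → [õ]

[abapmedõmmõnnu]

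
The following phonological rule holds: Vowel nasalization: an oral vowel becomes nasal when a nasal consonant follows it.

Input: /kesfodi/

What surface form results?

no segment meets the rule's conditions; no change.

[kesfodi]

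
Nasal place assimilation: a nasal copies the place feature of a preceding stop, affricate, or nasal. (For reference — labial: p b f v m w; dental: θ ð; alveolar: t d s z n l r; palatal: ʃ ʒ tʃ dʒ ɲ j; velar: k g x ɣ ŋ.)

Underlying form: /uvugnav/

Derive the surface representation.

/n/ after /g/ (velar) → [ŋ]

[uvugŋav]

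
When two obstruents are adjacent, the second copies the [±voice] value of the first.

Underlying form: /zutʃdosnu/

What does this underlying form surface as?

[zutʃtosnu]

/d/ after /tʃ/ (voiceless) → [t]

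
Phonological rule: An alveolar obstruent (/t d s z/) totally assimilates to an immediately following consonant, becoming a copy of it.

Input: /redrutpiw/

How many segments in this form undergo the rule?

/d/ before /r/ → [r] (total assimilation)
/t/ before /p/ → [p] (total assimilation)
2 segments change.

2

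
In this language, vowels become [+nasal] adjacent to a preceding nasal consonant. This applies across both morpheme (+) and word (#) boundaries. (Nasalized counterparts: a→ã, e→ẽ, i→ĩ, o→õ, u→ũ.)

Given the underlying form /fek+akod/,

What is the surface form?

[fek+akod]

no segment meets the rule's conditions; no change.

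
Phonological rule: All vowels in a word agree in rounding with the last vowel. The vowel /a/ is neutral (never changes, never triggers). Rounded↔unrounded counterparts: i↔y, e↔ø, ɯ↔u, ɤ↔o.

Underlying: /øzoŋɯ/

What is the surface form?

[ezɤŋɯ]

/ø/ harmonizes with /ɯ/ ([-round]) → [e]
/o/ harmonizes with /ɯ/ ([-round]) → [ɤ]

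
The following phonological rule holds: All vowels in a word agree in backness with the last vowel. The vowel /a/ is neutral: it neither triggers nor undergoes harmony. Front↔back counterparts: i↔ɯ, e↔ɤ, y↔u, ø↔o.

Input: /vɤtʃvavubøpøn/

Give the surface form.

[vetʃvavybøpøn]

/ɤ/ harmonizes with /ø/ ([-back]) → [e]
/u/ harmonizes with /ø/ ([-back]) → [y]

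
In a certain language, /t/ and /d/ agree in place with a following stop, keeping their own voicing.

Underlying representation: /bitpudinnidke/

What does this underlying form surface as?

[bippudinnigke]

/t/ before /p/ (labial) → [p]
/d/ before /k/ (velar) → [g]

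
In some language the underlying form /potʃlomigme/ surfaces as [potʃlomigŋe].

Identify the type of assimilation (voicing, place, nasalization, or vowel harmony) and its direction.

/m/→[ŋ].
Each target copies a feature from the preceding segment, so the direction is progressive.

place assimilation, progressive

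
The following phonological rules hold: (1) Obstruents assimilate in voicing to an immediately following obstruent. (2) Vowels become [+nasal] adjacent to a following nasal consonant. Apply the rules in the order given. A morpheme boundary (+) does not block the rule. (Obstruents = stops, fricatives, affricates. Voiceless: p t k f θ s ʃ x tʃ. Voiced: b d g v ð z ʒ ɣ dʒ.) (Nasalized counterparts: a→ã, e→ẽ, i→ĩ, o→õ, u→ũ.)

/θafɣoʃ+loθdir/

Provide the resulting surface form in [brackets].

[θavɣoʃ+loðdir]

Rule 1: /f/ before /ɣ/ (voiced) → [v]
Rule 1: /θ/ before /d/ (voiced) → [ð]
After rule 1: θavɣoʃ+loðdir
Rule 2: no segment meets the rule's conditions; no change.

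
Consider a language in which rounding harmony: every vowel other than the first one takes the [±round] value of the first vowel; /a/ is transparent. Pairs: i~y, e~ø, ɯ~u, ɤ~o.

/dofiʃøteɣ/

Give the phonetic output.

[dofyʃøtøɣ]

/i/ harmonizes with /o/ ([+round]) → [y]
/e/ harmonizes with /o/ ([+round]) → [ø]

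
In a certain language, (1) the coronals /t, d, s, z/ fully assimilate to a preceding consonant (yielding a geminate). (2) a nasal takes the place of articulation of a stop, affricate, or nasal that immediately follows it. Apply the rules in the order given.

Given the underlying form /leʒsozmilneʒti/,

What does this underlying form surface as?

[leʒʒozmilneʒʒi]

Rule 1: /s/ after /ʒ/ → [ʒ] (total assimilation)
Rule 1: /t/ after /ʒ/ → [ʒ] (total assimilation)
After rule 1: leʒʒozmilneʒʒi
Rule 2: no segment meets the rule's conditions; no change.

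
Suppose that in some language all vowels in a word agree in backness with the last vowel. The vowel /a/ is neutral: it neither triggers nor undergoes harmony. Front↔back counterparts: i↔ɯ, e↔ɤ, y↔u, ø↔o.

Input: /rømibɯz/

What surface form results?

[romɯbɯz]

/ø/ harmonizes with /ɯ/ ([+back]) → [o]
/i/ harmonizes with /ɯ/ ([+back]) → [ɯ]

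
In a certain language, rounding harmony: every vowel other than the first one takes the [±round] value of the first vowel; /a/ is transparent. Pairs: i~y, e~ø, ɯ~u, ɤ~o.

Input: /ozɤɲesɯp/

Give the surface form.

/ɤ/ harmonizes with /o/ ([+round]) → [o]
/e/ harmonizes with /o/ ([+round]) → [ø]
/ɯ/ harmonizes with /o/ ([+round]) → [u]

[ozoɲøsup]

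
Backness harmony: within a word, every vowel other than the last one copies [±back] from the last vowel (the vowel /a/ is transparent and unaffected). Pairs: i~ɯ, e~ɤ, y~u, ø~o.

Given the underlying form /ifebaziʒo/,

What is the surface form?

[ɯfɤbazɯʒo]

/i/ harmonizes with /o/ ([+back]) → [ɯ]
/e/ harmonizes with /o/ ([+back]) → [ɤ]
/i/ harmonizes with /o/ ([+back]) → [ɯ]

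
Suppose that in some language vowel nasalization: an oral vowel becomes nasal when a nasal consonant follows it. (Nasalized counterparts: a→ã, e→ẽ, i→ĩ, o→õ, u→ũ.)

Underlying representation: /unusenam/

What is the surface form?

/u/ before nasal /n/ → [ũ]
/e/ before nasal /n/ → [ẽ]
/a/ before nasal /m/ → [ã]

[ũnusẽnãm]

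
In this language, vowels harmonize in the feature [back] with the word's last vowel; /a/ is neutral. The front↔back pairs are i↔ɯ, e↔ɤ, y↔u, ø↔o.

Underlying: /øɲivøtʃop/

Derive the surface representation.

[oɲɯvotʃop]

/ø/ harmonizes with /o/ ([+back]) → [o]
/i/ harmonizes with /o/ ([+back]) → [ɯ]
/ø/ harmonizes with /o/ ([+back]) → [o]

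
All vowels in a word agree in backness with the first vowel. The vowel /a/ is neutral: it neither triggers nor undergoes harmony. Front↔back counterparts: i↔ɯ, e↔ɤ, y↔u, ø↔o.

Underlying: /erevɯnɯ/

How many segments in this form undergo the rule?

2

/ɯ/ harmonizes with /e/ ([-back]) → [i]
/ɯ/ harmonizes with /e/ ([-back]) → [i]
2 segments change.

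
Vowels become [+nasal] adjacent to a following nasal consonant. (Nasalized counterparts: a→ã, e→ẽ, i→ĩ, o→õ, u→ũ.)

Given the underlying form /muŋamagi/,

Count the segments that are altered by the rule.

2

/u/ before nasal /ŋ/ → [ũ]
/a/ before nasal /m/ → [ã]
2 segments change.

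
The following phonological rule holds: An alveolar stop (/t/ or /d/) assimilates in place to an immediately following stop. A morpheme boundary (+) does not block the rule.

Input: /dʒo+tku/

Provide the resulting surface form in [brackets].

[dʒo+kku]

/t/ before /k/ (velar) → [k]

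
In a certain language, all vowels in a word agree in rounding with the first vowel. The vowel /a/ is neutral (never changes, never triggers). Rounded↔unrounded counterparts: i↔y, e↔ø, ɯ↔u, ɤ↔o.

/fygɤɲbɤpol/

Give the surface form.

[fygoɲbopol]

/ɤ/ harmonizes with /y/ ([+round]) → [o]
/ɤ/ harmonizes with /y/ ([+round]) → [o]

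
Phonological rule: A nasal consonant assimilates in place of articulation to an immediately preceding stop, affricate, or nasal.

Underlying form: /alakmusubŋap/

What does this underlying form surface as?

/m/ after /k/ (velar) → [ŋ]
/ŋ/ after /b/ (labial) → [m]

[alakŋusubmap]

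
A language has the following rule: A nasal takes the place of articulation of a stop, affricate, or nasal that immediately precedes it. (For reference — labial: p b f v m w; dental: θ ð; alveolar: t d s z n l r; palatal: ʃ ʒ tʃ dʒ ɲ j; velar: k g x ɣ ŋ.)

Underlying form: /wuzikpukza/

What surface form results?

no segment meets the rule's conditions; no change.

[wuzikpukza]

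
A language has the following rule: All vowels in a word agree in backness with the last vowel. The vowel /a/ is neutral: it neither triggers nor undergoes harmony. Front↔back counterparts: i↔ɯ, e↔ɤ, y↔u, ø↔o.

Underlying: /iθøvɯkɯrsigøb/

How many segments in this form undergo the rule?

2

/ɯ/ harmonizes with /ø/ ([-back]) → [i]
/ɯ/ harmonizes with /ø/ ([-back]) → [i]
2 segments change.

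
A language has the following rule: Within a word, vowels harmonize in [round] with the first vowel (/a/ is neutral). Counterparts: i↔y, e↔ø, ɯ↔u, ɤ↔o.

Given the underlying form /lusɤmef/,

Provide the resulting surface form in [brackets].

/ɤ/ harmonizes with /u/ ([+round]) → [o]
/e/ harmonizes with /u/ ([+round]) → [ø]

[lusomøf]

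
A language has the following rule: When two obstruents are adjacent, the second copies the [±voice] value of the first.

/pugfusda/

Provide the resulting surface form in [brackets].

[pugvusta]

/f/ after /g/ (voiced) → [v]
/d/ after /s/ (voiceless) → [t]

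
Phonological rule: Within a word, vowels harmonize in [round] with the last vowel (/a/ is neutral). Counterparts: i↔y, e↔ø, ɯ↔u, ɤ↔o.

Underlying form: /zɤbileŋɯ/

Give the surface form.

[zɤbileŋɯ]

no segment meets the rule's conditions; no change.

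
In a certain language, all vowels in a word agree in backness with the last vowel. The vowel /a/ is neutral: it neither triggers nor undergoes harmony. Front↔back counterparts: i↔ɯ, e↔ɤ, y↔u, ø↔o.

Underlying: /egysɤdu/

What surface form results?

/e/ harmonizes with /u/ ([+back]) → [ɤ]
/y/ harmonizes with /u/ ([+back]) → [u]

[ɤgusɤdu]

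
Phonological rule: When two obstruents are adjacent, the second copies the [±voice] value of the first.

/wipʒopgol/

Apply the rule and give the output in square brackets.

[wipʃopkol]

/ʒ/ after /p/ (voiceless) → [ʃ]
/g/ after /p/ (voiceless) → [k]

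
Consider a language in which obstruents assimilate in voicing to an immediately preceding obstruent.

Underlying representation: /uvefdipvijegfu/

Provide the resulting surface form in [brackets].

/d/ after /f/ (voiceless) → [t]
/v/ after /p/ (voiceless) → [f]
/f/ after /g/ (voiced) → [v]

[uveftipfijegvu]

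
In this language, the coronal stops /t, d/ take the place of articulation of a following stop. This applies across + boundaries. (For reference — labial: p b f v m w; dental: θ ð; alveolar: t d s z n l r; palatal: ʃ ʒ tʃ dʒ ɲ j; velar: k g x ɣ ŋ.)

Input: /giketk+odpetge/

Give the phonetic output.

/t/ before /k/ (velar) → [k]
/d/ before /p/ (labial) → [b]
/t/ before /g/ (velar) → [k]

[gikekk+obpekge]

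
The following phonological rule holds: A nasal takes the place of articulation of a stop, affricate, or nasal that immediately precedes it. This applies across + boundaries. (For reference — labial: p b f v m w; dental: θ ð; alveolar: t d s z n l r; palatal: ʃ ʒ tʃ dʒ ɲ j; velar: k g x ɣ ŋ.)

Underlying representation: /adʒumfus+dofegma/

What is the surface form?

/m/ after /g/ (velar) → [ŋ]

[adʒumfus+dofegŋa]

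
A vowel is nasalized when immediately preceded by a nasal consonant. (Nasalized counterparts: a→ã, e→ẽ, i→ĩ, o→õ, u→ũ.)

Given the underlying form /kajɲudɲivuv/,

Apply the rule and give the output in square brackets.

[kajɲũdɲĩvuv]

/u/ after nasal /ɲ/ → [ũ]
/i/ after nasal /ɲ/ → [ĩ]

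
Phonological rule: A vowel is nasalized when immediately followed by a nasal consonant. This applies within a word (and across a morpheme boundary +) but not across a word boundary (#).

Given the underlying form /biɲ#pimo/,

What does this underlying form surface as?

/i/ before nasal /ɲ/ → [ĩ]
/i/ before nasal /m/ → [ĩ]

[bĩɲ#pĩmo]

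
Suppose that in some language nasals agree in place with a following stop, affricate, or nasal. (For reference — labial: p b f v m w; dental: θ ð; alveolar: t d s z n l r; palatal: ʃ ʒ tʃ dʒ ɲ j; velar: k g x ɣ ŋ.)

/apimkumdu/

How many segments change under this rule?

/m/ before /k/ (velar) → [ŋ]
/m/ before /d/ (alveolar) → [n]
2 segments change.

2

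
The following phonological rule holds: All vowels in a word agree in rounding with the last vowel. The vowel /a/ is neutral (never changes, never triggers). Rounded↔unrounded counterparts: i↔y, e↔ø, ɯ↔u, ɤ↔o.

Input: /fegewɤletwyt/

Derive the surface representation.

/e/ harmonizes with /y/ ([+round]) → [ø]
/e/ harmonizes with /y/ ([+round]) → [ø]
/ɤ/ harmonizes with /y/ ([+round]) → [o]
/e/ harmonizes with /y/ ([+round]) → [ø]

[føgøwoløtwyt]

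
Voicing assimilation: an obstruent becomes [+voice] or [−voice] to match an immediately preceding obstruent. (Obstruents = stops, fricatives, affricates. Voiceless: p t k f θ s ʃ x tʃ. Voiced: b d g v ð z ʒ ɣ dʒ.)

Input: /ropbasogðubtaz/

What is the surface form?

[roppasogðubdaz]

/b/ after /p/ (voiceless) → [p]
/t/ after /b/ (voiced) → [d]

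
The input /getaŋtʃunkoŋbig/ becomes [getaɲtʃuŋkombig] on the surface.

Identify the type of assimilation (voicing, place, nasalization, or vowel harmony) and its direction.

/ŋ/→[ɲ] /n/→[ŋ] /ŋ/→[m].
Each target copies a feature from the following segment, so the direction is regressive.

place assimilation, regressive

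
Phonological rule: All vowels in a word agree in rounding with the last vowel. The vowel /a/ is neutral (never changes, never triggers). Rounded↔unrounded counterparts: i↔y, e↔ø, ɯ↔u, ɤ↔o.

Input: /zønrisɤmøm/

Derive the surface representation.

/i/ harmonizes with /ø/ ([+round]) → [y]
/ɤ/ harmonizes with /ø/ ([+round]) → [o]

[zønrysomøm]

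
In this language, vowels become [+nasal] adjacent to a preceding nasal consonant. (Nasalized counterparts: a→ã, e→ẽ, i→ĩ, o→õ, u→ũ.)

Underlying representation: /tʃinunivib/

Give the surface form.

[tʃinũnĩvib]

/u/ after nasal /n/ → [ũ]
/i/ after nasal /n/ → [ĩ]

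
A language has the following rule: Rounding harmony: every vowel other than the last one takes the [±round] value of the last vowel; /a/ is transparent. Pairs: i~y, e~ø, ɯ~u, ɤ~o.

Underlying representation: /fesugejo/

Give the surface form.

/e/ harmonizes with /o/ ([+round]) → [ø]
/e/ harmonizes with /o/ ([+round]) → [ø]

[føsugøjo]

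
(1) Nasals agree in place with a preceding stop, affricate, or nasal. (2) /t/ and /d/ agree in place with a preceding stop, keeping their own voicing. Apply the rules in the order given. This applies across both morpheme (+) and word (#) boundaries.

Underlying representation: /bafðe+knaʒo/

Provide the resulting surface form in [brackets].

Rule 1: /n/ after /k/ (velar) → [ŋ]
After rule 1: bafðe+kŋaʒo
Rule 2: no segment meets the rule's conditions; no change.

[bafðe+kŋaʒo]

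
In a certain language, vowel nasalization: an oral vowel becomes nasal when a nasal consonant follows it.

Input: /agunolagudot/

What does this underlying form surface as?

[agũnolagudot]

/u/ before nasal /n/ → [ũ]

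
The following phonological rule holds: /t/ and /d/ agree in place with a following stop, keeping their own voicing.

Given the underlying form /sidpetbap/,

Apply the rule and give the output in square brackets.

[sibpepbap]

/d/ before /p/ (labial) → [b]
/t/ before /b/ (labial) → [p]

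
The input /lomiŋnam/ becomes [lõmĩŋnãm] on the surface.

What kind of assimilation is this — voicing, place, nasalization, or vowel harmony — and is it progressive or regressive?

/o/→[õ] /i/→[ĩ] /a/→[ã].
Each target copies a feature from the following segment, so the direction is regressive.

nasalization, regressive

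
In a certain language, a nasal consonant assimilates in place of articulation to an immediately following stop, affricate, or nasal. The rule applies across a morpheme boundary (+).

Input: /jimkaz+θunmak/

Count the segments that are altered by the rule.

2

/m/ before /k/ (velar) → [ŋ]
/n/ before /m/ (labial) → [m]
2 segments change.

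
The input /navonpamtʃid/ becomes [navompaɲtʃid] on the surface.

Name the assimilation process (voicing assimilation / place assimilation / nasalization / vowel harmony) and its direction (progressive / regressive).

place assimilation, regressive

/n/→[m] /m/→[ɲ].
Each target copies a feature from the following segment, so the direction is regressive.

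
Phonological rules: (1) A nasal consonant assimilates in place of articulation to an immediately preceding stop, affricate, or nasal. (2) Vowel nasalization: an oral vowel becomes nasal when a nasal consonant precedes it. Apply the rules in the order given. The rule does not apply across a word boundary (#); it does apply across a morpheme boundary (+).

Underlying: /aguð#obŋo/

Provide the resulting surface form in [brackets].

Rule 1: /ŋ/ after /b/ (labial) → [m]
After rule 1: aguð#obmo
Rule 2: /o/ after nasal /m/ → [õ]

[aguð#obmõ]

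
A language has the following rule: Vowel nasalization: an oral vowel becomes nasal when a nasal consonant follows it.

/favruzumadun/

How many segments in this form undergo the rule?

2

/u/ before nasal /m/ → [ũ]
/u/ before nasal /n/ → [ũ]
2 segments change.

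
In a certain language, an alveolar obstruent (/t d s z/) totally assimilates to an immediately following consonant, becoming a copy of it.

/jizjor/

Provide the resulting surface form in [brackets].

[jijjor]

/z/ before /j/ → [j] (total assimilation)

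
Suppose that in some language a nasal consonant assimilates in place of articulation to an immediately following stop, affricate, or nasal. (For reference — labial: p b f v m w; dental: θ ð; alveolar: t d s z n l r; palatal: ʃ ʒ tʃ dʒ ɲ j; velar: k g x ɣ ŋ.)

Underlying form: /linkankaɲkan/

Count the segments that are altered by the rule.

3

/n/ before /k/ (velar) → [ŋ]
/n/ before /k/ (velar) → [ŋ]
/ɲ/ before /k/ (velar) → [ŋ]
3 segments change.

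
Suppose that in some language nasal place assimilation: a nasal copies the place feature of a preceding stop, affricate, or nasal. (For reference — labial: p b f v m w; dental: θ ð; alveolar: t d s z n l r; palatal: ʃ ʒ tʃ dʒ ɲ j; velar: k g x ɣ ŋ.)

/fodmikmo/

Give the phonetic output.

[fodnikŋo]

/m/ after /d/ (alveolar) → [n]
/m/ after /k/ (velar) → [ŋ]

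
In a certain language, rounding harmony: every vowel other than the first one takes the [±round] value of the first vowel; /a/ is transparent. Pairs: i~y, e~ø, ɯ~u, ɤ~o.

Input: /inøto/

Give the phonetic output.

/ø/ harmonizes with /i/ ([-round]) → [e]
/o/ harmonizes with /i/ ([-round]) → [ɤ]

[inetɤ]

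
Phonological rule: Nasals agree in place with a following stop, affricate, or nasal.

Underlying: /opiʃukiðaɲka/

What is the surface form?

[opiʃukiðaŋka]

/ɲ/ before /k/ (velar) → [ŋ]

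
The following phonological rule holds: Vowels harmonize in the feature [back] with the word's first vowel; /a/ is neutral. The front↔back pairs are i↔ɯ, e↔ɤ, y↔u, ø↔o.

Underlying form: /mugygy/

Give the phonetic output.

/y/ harmonizes with /u/ ([+back]) → [u]
/y/ harmonizes with /u/ ([+back]) → [u]

[mugugu]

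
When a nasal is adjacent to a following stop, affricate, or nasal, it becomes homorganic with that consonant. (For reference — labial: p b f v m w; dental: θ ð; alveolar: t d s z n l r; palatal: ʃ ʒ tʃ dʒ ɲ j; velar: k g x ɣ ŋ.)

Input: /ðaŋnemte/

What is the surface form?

/ŋ/ before /n/ (alveolar) → [n]
/m/ before /t/ (alveolar) → [n]

[ðannente]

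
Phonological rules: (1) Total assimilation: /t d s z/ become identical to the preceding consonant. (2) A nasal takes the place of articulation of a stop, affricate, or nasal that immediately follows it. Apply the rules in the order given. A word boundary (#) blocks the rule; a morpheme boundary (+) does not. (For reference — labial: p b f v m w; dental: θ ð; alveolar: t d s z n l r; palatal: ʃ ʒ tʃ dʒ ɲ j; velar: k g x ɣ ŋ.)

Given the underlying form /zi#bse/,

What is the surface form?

Rule 1: /s/ after /b/ → [b] (total assimilation)
After rule 1: zi#bbe
Rule 2: no segment meets the rule's conditions; no change.

[zi#bbe]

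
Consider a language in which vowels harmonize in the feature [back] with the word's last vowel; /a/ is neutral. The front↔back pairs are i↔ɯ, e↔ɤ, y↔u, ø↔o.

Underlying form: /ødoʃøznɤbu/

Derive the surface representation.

[odoʃoznɤbu]

/ø/ harmonizes with /u/ ([+back]) → [o]
/ø/ harmonizes with /u/ ([+back]) → [o]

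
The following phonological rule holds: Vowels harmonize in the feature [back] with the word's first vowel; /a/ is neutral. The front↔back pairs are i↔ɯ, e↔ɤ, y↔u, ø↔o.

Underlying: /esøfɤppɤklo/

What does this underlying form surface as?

/ɤ/ harmonizes with /e/ ([-back]) → [e]
/ɤ/ harmonizes with /e/ ([-back]) → [e]
/o/ harmonizes with /e/ ([-back]) → [ø]

[esøfeppeklø]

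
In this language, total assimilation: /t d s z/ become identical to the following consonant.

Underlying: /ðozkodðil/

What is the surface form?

/z/ before /k/ → [k] (total assimilation)
/d/ before /ð/ → [ð] (total assimilation)

[ðokkoððil]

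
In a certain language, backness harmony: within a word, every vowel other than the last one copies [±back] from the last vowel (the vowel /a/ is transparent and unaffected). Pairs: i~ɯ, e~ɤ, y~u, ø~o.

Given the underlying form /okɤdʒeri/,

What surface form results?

[økedʒeri]

/o/ harmonizes with /i/ ([-back]) → [ø]
/ɤ/ harmonizes with /i/ ([-back]) → [e]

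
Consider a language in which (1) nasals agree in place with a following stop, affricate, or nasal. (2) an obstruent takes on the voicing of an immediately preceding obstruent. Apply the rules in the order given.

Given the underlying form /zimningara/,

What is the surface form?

Rule 1: /m/ before /n/ (alveolar) → [n]
Rule 1: /n/ before /g/ (velar) → [ŋ]
After rule 1: zinniŋgara
Rule 2: no segment meets the rule's conditions; no change.

[zinniŋgara]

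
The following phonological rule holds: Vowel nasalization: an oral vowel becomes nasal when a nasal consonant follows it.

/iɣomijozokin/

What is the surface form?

[iɣõmijozokĩn]

/o/ before nasal /m/ → [õ]
/i/ before nasal /n/ → [ĩ]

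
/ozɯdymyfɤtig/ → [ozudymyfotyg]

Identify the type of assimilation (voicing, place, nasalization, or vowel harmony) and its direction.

vowel harmony, progressive

/ɯ/→[u] /ɤ/→[o] /i/→[y].
Vowels agree with the first vowel, so the harmony is progressive.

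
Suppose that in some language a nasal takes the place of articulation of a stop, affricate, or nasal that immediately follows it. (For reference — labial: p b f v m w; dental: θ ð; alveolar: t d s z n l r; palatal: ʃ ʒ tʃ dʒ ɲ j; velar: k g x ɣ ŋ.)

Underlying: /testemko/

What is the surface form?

[testeŋko]

/m/ before /k/ (velar) → [ŋ]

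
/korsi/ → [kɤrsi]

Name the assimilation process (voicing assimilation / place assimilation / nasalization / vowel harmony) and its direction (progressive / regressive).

vowel harmony, regressive

/o/→[ɤ].
Vowels agree with the last vowel, so the harmony is regressive.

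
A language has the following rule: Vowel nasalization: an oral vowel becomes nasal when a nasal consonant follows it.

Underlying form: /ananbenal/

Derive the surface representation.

/a/ before nasal /n/ → [ã]
/a/ before nasal /n/ → [ã]
/e/ before nasal /n/ → [ẽ]

[ãnãnbẽnal]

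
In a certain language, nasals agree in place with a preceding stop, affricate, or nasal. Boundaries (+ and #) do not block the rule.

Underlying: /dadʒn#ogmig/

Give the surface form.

[dadʒɲ#ogŋig]

/n/ after /dʒ/ (palatal) → [ɲ]
/m/ after /g/ (velar) → [ŋ]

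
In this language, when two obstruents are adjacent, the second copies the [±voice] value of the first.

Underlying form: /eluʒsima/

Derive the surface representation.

[eluʒzima]

/s/ after /ʒ/ (voiced) → [z]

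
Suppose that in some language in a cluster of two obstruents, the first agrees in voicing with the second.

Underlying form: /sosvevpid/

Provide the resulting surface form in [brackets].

/s/ before /v/ (voiced) → [z]
/v/ before /p/ (voiceless) → [f]

[sozvefpid]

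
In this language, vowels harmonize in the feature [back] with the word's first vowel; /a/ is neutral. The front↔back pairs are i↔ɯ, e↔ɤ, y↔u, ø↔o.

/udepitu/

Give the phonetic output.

[udɤpɯtu]

/e/ harmonizes with /u/ ([+back]) → [ɤ]
/i/ harmonizes with /u/ ([+back]) → [ɯ]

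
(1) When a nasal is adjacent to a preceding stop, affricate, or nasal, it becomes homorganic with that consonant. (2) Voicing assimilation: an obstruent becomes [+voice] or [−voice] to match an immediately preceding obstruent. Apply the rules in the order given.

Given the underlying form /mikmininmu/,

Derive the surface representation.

[mikŋininnu]

Rule 1: /m/ after /k/ (velar) → [ŋ]
Rule 1: /m/ after /n/ (alveolar) → [n]
After rule 1: mikŋininnu
Rule 2: no segment meets the rule's conditions; no change.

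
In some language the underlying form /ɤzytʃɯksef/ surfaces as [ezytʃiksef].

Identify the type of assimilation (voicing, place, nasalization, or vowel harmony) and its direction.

/ɤ/→[e] /ɯ/→[i].
Vowels agree with the last vowel, so the harmony is regressive.

vowel harmony, regressive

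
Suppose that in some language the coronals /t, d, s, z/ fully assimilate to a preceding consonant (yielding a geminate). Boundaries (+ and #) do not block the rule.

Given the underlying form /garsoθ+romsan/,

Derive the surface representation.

[garroθ+romman]

/s/ after /r/ → [r] (total assimilation)
/s/ after /m/ → [m] (total assimilation)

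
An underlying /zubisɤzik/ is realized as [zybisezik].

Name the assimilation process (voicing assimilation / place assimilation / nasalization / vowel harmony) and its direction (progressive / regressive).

vowel harmony, regressive

/u/→[y] /ɤ/→[e].
Vowels agree with the last vowel, so the harmony is regressive.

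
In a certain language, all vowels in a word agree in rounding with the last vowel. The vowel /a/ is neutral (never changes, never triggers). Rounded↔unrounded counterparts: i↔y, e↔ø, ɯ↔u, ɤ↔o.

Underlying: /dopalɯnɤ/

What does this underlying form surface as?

[dɤpalɯnɤ]

/o/ harmonizes with /ɤ/ ([-round]) → [ɤ]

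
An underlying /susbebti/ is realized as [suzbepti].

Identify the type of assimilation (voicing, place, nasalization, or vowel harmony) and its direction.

voicing assimilation, regressive

/s/→[z] /b/→[p].
Each target copies a feature from the following segment, so the direction is regressive.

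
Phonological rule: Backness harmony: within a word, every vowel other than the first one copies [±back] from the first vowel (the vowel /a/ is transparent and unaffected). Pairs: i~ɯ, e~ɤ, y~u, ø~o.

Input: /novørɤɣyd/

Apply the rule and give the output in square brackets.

/ø/ harmonizes with /o/ ([+back]) → [o]
/y/ harmonizes with /o/ ([+back]) → [u]

[novorɤɣud]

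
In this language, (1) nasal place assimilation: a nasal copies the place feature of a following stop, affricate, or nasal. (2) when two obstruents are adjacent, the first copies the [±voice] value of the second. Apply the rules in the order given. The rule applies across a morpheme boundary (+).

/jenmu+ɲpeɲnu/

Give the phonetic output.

Rule 1: /n/ before /m/ (labial) → [m]
Rule 1: /ɲ/ before /p/ (labial) → [m]
Rule 1: /ɲ/ before /n/ (alveolar) → [n]
After rule 1: jemmu+mpennu
Rule 2: no segment meets the rule's conditions; no change.

[jemmu+mpennu]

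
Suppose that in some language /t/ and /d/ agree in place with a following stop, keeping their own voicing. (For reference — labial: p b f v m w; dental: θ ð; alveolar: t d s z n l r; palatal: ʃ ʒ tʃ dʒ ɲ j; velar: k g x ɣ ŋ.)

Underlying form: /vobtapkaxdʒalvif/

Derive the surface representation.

[vobtapkaxdʒalvif]

no segment meets the rule's conditions; no change.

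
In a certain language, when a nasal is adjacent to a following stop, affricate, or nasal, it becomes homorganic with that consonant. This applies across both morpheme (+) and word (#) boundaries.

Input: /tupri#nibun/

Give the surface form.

[tupri#nibun]

no segment meets the rule's conditions; no change.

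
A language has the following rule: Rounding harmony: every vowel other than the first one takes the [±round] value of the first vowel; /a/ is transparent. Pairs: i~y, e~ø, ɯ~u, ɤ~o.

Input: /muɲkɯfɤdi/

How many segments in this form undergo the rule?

3

/ɯ/ harmonizes with /u/ ([+round]) → [u]
/ɤ/ harmonizes with /u/ ([+round]) → [o]
/i/ harmonizes with /u/ ([+round]) → [y]
3 segments change.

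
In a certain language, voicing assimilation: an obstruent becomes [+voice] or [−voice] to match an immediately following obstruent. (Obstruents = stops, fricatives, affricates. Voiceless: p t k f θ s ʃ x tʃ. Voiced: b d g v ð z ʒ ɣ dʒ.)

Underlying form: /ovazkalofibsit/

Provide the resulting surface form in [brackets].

/z/ before /k/ (voiceless) → [s]
/b/ before /s/ (voiceless) → [p]

[ovaskalofipsit]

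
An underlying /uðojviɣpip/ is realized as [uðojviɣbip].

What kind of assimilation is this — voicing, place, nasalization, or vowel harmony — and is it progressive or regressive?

/p/→[b].
Each target copies a feature from the preceding segment, so the direction is progressive.

voicing assimilation, progressive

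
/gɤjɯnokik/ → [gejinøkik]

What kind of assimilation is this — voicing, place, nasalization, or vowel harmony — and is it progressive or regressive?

vowel harmony, regressive

/ɤ/→[e] /ɯ/→[i] /o/→[ø].
Vowels agree with the last vowel, so the harmony is regressive.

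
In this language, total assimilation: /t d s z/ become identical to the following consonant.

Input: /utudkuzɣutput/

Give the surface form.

/d/ before /k/ → [k] (total assimilation)
/z/ before /ɣ/ → [ɣ] (total assimilation)
/t/ before /p/ → [p] (total assimilation)

[utukkuɣɣupput]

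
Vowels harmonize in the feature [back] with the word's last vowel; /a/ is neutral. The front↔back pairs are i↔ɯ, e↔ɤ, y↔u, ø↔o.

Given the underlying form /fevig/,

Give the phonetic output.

no segment meets the rule's conditions; no change.

[fevig]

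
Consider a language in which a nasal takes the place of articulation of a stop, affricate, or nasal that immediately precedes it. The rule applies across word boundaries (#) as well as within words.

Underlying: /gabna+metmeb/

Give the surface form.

/n/ after /b/ (labial) → [m]
/m/ after /t/ (alveolar) → [n]

[gabma+metneb]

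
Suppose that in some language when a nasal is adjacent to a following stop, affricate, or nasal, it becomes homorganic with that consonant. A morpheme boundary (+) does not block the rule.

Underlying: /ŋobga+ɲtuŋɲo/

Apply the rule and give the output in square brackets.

[ŋobga+ntuɲɲo]

/ɲ/ before /t/ (alveolar) → [n]
/ŋ/ before /ɲ/ (palatal) → [ɲ]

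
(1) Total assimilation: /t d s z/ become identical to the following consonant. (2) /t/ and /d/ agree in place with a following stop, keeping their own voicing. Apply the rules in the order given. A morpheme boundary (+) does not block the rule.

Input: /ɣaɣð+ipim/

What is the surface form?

Rule 1: no segment meets the rule's conditions; no change.
After rule 1: ɣaɣð+ipim
Rule 2: no segment meets the rule's conditions; no change.

[ɣaɣð+ipim]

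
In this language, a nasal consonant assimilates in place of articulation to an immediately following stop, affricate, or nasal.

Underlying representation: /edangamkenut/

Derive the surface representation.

/n/ before /g/ (velar) → [ŋ]
/m/ before /k/ (velar) → [ŋ]

[edaŋgaŋkenut]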